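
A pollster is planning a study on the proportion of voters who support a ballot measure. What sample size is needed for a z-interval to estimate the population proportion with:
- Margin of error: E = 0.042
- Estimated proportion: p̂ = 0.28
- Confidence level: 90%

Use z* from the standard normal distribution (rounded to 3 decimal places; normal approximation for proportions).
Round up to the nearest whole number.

Using z* for proportion z-interval (normal approximation).

For 90% confidence, z* = 1.645 (from standard normal table)

Sample size formula for proportion z-interval: n = z*²p̂(1-p̂)/E²

n = 1.645² × 0.28 × 0.72 / 0.042²
  = 2.706025 × 0.2016 / 0.001764
  = 309.2600

Round up to the nearest whole number: n = 310

310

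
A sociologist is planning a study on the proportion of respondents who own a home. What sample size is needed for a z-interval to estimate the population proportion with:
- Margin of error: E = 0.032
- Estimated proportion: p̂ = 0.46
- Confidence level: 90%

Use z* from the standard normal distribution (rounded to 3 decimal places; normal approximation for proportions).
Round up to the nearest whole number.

Using z* for proportion z-interval (normal approximation).

For 90% confidence, z* = 1.645 (from standard normal table)

Sample size formula for proportion z-interval: n = z*²p̂(1-p̂)/E²

n = 1.645² × 0.46 × 0.54 / 0.032²
  = 2.706025 × 0.2484 / 0.001024
  = 656.4225

Round up to the nearest whole number: n = 657

657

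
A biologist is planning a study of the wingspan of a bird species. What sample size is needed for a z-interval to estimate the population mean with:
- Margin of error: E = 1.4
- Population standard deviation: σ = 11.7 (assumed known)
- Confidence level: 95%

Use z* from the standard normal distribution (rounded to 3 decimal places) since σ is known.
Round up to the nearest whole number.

Using z* since population σ is known (z-interval formula).

For 95% confidence, z* = 1.96 (from standard normal table)

Sample size formula for z-interval: n = (z*σ/E)²

n = (1.96 × 11.7 / 1.4)²
  = (16.380000)²
  = 268.3044

Round up to the nearest whole number: n = 269

269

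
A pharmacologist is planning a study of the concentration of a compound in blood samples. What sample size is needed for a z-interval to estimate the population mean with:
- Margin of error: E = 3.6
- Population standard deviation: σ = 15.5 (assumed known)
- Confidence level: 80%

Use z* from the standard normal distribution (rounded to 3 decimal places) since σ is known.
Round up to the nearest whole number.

Using z* since population σ is known (z-interval formula).

For 80% confidence, z* = 1.282 (from standard normal table)

Sample size formula for z-interval: n = (z*σ/E)²

n = (1.282 × 15.5 / 3.6)²
  = (5.519722)²
  = 30.4673

Round up to the nearest whole number: n = 31

31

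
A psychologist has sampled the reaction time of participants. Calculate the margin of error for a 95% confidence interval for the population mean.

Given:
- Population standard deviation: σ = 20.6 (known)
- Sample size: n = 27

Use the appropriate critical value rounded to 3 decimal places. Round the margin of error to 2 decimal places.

The population standard deviation σ is known, so use the z-interval margin of error formula.

For 95% confidence, z* = 1.96 (from standard normal table)

Margin of error formula for z-interval: E = z* × σ/√n

E = 1.96 × 20.6/√27
  = 1.96 × 3.964472
  = 7.7704

Rounded to 2 decimal places:

7.77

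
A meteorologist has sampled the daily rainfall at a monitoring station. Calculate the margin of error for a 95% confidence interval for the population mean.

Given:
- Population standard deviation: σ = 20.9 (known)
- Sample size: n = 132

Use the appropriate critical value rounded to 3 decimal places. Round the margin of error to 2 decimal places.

The population standard deviation σ is known, so use the z-interval margin of error formula.

For 95% confidence, z* = 1.96 (from standard normal table)

Margin of error formula for z-interval: E = z* × σ/√n

E = 1.96 × 20.9/√132
  = 1.96 × 1.819112
  = 3.5655

Rounded to 2 decimal places:

3.57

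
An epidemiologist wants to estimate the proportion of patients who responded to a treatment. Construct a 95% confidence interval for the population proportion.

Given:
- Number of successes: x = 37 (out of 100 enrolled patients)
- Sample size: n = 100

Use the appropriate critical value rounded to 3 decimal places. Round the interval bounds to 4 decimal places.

Sample proportion: p̂ = 37/100 = 0.370000

Check conditions for normal approximation:
  np̂ = 37 ≥ 10 ✓
  n(1-p̂) = 63 ≥ 10 ✓

The sample is large enough, so use a z-interval (normal approximation) for the proportion.

For 95% confidence, z* = 1.96 (from standard normal table)

Standard error: SE = √(p̂(1-p̂)/n) = √(0.370000×0.630000/100) = 0.04828043

Margin of error: E = z* × SE = 1.96 × 0.04828043 = 0.094630

Z-interval: p̂ ± E = 0.370000 ± 0.094630 = (0.275370, 0.464630)

Rounded to 4 decimal places:

(0.2754, 0.4646)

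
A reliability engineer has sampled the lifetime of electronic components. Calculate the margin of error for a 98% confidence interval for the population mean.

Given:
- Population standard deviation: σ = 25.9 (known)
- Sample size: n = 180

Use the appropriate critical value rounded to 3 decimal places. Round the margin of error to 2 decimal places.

The population standard deviation σ is known, so use the z-interval margin of error formula.

For 98% confidence, z* = 2.326 (from standard normal table)

Margin of error formula for z-interval: E = z* × σ/√n

E = 2.326 × 25.9/√180
  = 2.326 × 1.930472
  = 4.4903

Rounded to 2 decimal places:

4.49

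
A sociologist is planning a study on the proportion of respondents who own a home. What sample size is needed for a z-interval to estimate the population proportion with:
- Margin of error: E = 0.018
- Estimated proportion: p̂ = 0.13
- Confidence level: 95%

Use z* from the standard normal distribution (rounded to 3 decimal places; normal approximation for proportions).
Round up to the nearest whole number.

Using z* for proportion z-interval (normal approximation).

For 95% confidence, z* = 1.96 (from standard normal table)

Sample size formula for proportion z-interval: n = z*²p̂(1-p̂)/E²

n = 1.96² × 0.13 × 0.87 / 0.018²
  = 3.8416 × 0.1131 / 0.000324
  = 1341.0030

Round up to the nearest whole number: n = 1342

1342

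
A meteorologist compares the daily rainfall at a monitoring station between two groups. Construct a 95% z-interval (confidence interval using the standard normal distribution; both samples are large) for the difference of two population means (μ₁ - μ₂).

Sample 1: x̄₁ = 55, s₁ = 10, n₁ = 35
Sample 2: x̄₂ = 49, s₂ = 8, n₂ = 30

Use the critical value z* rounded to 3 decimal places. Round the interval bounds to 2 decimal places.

Both samples are large (n₁ = 35 ≥ 30, n₂ = 30 ≥ 30), so a z-interval for the difference of means applies.

Point estimate: x̄₁ - x̄₂ = 55 - 49 = 6

Standard error: SE = √(s₁²/n₁ + s₂²/n₂)
= √(10²/35 + 8²/30)
= √(2.857143 + 2.133333)
= 2.233937

For 95% confidence, z* = 1.96 (from standard normal table)
Margin of error: E = z* × SE = 1.96 × 2.233937 = 4.3785

Z-interval: (x̄₁ - x̄₂) ± E = 6 ± 4.3785 = (1.6215, 10.3785)

Rounded to 2 decimal places:

(1.62, 10.38)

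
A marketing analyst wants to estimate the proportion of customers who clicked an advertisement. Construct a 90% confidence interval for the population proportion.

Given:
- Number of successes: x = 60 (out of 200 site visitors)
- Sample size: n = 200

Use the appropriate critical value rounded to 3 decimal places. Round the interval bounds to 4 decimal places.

Sample proportion: p̂ = 60/200 = 0.300000

Check conditions for normal approximation:
  np̂ = 60 ≥ 10 ✓
  n(1-p̂) = 140 ≥ 10 ✓

The sample is large enough, so use a z-interval (normal approximation) for the proportion.

For 90% confidence, z* = 1.645 (from standard normal table)

Standard error: SE = √(p̂(1-p̂)/n) = √(0.300000×0.700000/200) = 0.03240370

Margin of error: E = z* × SE = 1.645 × 0.03240370 = 0.053304

Z-interval: p̂ ± E = 0.300000 ± 0.053304 = (0.246696, 0.353304)

Rounded to 4 decimal places:

(0.2467, 0.3533)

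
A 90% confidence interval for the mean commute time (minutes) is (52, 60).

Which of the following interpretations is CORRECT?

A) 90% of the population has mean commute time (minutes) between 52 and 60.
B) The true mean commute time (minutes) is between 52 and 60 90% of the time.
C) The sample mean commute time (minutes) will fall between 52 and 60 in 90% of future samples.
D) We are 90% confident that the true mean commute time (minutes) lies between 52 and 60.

A confidence interval represents our confidence in the procedure, not a probability statement about the parameter.

Key concept: If we repeated this sampling process many times and computed a 90% CI each time, about 90% of those intervals would contain the true population parameter.

For this specific interval (52, 60):
- Midpoint (point estimate): 56
- Margin of error: 4

The correct interpretation is the one stating confidence that the true parameter lies in the interval — option D.

D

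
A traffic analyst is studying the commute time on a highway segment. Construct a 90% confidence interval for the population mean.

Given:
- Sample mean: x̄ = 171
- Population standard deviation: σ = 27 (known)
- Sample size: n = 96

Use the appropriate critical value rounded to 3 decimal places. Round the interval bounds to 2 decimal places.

The population standard deviation σ is known, so use a z-interval (standard normal critical value).

For 90% confidence, z* = 1.645 (from standard normal table)

Standard error: SE = σ/√n = 27/√96 = 2.755676

Margin of error: E = z* × SE = 1.645 × 2.755676 = 4.5331

Z-interval: x̄ ± E = 171 ± 4.5331 = (166.4669, 175.5331)

Rounded to 2 decimal places:

(166.47, 175.53)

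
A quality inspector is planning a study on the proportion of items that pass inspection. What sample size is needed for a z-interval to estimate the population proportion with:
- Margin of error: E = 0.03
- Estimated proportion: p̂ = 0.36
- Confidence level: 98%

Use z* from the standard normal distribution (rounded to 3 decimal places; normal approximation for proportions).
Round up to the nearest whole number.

Using z* for proportion z-interval (normal approximation).

For 98% confidence, z* = 2.326 (from standard normal table)

Sample size formula for proportion z-interval: n = z*²p̂(1-p̂)/E²

n = 2.326² × 0.36 × 0.64 / 0.03²
  = 5.410276 × 0.2304 / 0.0009
  = 1385.0307

Round up to the nearest whole number: n = 1386

1386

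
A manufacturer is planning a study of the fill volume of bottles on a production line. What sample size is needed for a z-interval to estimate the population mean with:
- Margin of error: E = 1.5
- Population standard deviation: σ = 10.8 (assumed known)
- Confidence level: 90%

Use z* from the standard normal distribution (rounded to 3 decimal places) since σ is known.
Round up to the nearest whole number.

Using z* since population σ is known (z-interval formula).

For 90% confidence, z* = 1.645 (from standard normal table)

Sample size formula for z-interval: n = (z*σ/E)²

n = (1.645 × 10.8 / 1.5)²
  = (11.844000)²
  = 140.2803

Round up to the nearest whole number: n = 141

141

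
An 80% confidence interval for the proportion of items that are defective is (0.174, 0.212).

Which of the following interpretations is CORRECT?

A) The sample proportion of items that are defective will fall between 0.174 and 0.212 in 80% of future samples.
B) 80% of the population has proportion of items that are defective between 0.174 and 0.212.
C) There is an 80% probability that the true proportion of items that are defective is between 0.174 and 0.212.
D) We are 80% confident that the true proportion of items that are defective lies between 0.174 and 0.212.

A confidence interval represents our confidence in the procedure, not a probability statement about the parameter.

Key concept: If we repeated this sampling process many times and computed an 80% CI each time, about 80% of those intervals would contain the true population parameter.

For this specific interval (0.174, 0.212):
- Midpoint (point estimate): 0.193
- Margin of error: 0.019

The correct interpretation is the one stating confidence that the true parameter lies in the interval — option D.

D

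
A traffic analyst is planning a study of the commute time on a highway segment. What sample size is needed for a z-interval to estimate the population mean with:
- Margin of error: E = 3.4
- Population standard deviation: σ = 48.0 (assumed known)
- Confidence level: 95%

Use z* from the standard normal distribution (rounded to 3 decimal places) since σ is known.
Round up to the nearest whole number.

Using z* since population σ is known (z-interval formula).

For 95% confidence, z* = 1.96 (from standard normal table)

Sample size formula for z-interval: n = (z*σ/E)²

n = (1.96 × 48.0 / 3.4)²
  = (27.670588)²
  = 765.6615

Round up to the nearest whole number: n = 766

766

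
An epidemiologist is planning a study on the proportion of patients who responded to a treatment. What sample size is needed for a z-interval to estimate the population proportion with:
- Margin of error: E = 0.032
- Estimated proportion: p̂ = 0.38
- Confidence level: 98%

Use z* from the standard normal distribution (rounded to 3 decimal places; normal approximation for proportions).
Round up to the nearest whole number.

Using z* for proportion z-interval (normal approximation).

For 98% confidence, z* = 2.326 (from standard normal table)

Sample size formula for proportion z-interval: n = z*²p̂(1-p̂)/E²

n = 2.326² × 0.38 × 0.62 / 0.032²
  = 5.410276 × 0.2356 / 0.001024
  = 1244.7862

Round up to the nearest whole number: n = 1245

1245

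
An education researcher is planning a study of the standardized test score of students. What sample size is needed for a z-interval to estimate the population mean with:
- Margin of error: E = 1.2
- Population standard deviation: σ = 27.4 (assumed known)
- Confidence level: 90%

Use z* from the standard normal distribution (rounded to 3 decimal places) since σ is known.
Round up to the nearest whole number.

Using z* since population σ is known (z-interval formula).

For 90% confidence, z* = 1.645 (from standard normal table)

Sample size formula for z-interval: n = (z*σ/E)²

n = (1.645 × 27.4 / 1.2)²
  = (37.560833)²
  = 1410.8162

Round up to the nearest whole number: n = 1411

1411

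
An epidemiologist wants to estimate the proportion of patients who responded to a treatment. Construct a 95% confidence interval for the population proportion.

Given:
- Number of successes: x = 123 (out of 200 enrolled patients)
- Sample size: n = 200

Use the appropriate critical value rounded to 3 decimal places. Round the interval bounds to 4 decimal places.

Sample proportion: p̂ = 123/200 = 0.615000

Check conditions for normal approximation:
  np̂ = 123 ≥ 10 ✓
  n(1-p̂) = 77 ≥ 10 ✓

The sample is large enough, so use a z-interval (normal approximation) for the proportion.

For 95% confidence, z* = 1.96 (from standard normal table)

Standard error: SE = √(p̂(1-p̂)/n) = √(0.615000×0.385000/200) = 0.03440748

Margin of error: E = z* × SE = 1.96 × 0.03440748 = 0.067439

Z-interval: p̂ ± E = 0.615000 ± 0.067439 = (0.547561, 0.682439)

Rounded to 4 decimal places:

(0.5476, 0.6824)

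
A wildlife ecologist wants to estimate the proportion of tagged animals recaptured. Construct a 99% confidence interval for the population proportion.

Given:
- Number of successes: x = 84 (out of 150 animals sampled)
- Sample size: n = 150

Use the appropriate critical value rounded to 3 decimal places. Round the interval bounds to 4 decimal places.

Sample proportion: p̂ = 84/150 = 0.560000

Check conditions for normal approximation:
  np̂ = 84 ≥ 10 ✓
  n(1-p̂) = 66 ≥ 10 ✓

The sample is large enough, so use a z-interval (normal approximation) for the proportion.

For 99% confidence, z* = 2.576 (from standard normal table)

Standard error: SE = √(p̂(1-p̂)/n) = √(0.560000×0.440000/150) = 0.04052982

Margin of error: E = z* × SE = 2.576 × 0.04052982 = 0.104405

Z-interval: p̂ ± E = 0.560000 ± 0.104405 = (0.455595, 0.664405)

Rounded to 4 decimal places:

(0.4556, 0.6644)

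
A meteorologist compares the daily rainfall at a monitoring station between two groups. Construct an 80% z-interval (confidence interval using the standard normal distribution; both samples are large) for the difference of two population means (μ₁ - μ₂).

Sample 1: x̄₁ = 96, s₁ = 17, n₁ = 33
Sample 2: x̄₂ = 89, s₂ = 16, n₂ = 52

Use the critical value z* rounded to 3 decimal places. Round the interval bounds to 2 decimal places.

Both samples are large (n₁ = 33 ≥ 30, n₂ = 52 ≥ 30), so a z-interval for the difference of means applies.

Point estimate: x̄₁ - x̄₂ = 96 - 89 = 7

Standard error: SE = √(s₁²/n₁ + s₂²/n₂)
= √(17²/33 + 16²/52)
= √(8.757576 + 4.923077)
= 3.698737

For 80% confidence, z* = 1.282 (from standard normal table)
Margin of error: E = z* × SE = 1.282 × 3.698737 = 4.7418

Z-interval: (x̄₁ - x̄₂) ± E = 7 ± 4.7418 = (2.2582, 11.7418)

Rounded to 2 decimal places:

(2.26, 11.74)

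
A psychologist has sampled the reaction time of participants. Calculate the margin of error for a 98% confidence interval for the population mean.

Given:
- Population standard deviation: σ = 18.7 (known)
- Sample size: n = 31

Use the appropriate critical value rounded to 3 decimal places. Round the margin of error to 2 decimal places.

The population standard deviation σ is known, so use the z-interval margin of error formula.

For 98% confidence, z* = 2.326 (from standard normal table)

Margin of error formula for z-interval: E = z* × σ/√n

E = 2.326 × 18.7/√31
  = 2.326 × 3.358619
  = 7.8121

Rounded to 2 decimal places:

7.81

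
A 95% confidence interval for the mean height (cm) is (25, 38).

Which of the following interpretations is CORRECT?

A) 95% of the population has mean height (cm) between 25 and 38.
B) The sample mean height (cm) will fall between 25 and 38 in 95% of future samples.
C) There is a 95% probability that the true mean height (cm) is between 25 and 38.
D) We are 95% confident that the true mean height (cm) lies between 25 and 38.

A confidence interval represents our confidence in the procedure, not a probability statement about the parameter.

Key concept: If we repeated this sampling process many times and computed a 95% CI each time, about 95% of those intervals would contain the true population parameter.

For this specific interval (25, 38):
- Midpoint (point estimate): 31.5
- Margin of error: 6.5

The correct interpretation is the one stating confidence that the true parameter lies in the interval — option D.

D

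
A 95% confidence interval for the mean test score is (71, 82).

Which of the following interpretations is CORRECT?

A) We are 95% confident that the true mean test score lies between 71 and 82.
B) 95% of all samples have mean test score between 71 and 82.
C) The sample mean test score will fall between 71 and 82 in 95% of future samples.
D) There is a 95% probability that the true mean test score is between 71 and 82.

A confidence interval represents our confidence in the procedure, not a probability statement about the parameter.

Key concept: If we repeated this sampling process many times and computed a 95% CI each time, about 95% of those intervals would contain the true population parameter.

For this specific interval (71, 82):
- Midpoint (point estimate): 76.5
- Margin of error: 5.5

The correct interpretation is the one stating confidence that the true parameter lies in the interval — option A.

A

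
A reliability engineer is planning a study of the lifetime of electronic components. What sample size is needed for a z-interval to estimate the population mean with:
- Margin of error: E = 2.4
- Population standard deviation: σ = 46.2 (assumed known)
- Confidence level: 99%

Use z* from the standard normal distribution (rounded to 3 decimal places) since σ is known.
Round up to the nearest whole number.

Using z* since population σ is known (z-interval formula).

For 99% confidence, z* = 2.576 (from standard normal table)

Sample size formula for z-interval: n = (z*σ/E)²

n = (2.576 × 46.2 / 2.4)²
  = (49.588000)²
  = 2458.9697

Round up to the nearest whole number: n = 2459

2459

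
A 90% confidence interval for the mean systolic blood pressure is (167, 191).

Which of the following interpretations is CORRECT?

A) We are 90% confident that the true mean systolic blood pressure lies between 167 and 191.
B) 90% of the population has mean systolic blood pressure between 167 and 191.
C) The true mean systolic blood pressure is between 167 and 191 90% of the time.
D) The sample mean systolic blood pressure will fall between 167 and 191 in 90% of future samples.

A confidence interval represents our confidence in the procedure, not a probability statement about the parameter.

Key concept: If we repeated this sampling process many times and computed a 90% CI each time, about 90% of those intervals would contain the true population parameter.

For this specific interval (167, 191):
- Midpoint (point estimate): 179
- Margin of error: 12

The correct interpretation is the one stating confidence that the true parameter lies in the interval — option A.

A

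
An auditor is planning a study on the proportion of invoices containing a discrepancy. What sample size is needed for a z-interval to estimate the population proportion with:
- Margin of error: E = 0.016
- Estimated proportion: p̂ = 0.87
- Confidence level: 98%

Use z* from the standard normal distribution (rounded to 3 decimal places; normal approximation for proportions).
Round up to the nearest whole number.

Using z* for proportion z-interval (normal approximation).

For 98% confidence, z* = 2.326 (from standard normal table)

Sample size formula for proportion z-interval: n = z*²p̂(1-p̂)/E²

n = 2.326² × 0.87 × 0.13 / 0.016²
  = 5.410276 × 0.1131 / 0.000256
  = 2390.2430

Round up to the nearest whole number: n = 2391

2391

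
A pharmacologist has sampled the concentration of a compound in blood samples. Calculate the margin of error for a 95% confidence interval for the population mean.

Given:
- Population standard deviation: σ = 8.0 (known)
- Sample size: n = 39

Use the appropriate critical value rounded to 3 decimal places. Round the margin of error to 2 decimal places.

The population standard deviation σ is known, so use the z-interval margin of error formula.

For 95% confidence, z* = 1.96 (from standard normal table)

Margin of error formula for z-interval: E = z* × σ/√n

E = 1.96 × 8.0/√39
  = 1.96 × 1.281025
  = 2.5108

Rounded to 2 decimal places:

2.51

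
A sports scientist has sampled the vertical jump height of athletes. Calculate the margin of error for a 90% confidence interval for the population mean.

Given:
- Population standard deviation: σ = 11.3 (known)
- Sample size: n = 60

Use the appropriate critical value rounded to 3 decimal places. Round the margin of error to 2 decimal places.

The population standard deviation σ is known, so use the z-interval margin of error formula.

For 90% confidence, z* = 1.645 (from standard normal table)

Margin of error formula for z-interval: E = z* × σ/√n

E = 1.645 × 11.3/√60
  = 1.645 × 1.458824
  = 2.3998

Rounded to 2 decimal places:

2.40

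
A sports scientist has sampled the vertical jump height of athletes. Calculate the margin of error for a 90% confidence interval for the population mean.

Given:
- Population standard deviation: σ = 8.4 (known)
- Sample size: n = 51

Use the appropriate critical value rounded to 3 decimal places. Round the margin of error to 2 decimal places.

The population standard deviation σ is known, so use the z-interval margin of error formula.

For 90% confidence, z* = 1.645 (from standard normal table)

Margin of error formula for z-interval: E = z* × σ/√n

E = 1.645 × 8.4/√51
  = 1.645 × 1.176235
  = 1.9349

Rounded to 2 decimal places:

1.93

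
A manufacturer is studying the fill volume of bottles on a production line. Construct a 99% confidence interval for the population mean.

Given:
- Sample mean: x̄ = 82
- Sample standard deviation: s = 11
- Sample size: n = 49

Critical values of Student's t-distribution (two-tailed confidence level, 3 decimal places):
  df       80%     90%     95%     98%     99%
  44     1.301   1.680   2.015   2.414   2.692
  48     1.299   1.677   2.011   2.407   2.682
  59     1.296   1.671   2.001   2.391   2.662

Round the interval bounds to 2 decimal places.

The population standard deviation σ is unknown (only the sample standard deviation s is given), so use a t-interval with df = n - 1 = 49 - 1 = 48.

For 99% confidence with df = 48, t* = 2.682 (from t-table)

Standard error: SE = s/√n = 11/√49 = 1.571429

Margin of error: E = t* × SE = 2.682 × 1.571429 = 4.2146

T-interval: x̄ ± E = 82 ± 4.2146 = (77.7854, 86.2146)

Rounded to 2 decimal places:

(77.79, 86.21)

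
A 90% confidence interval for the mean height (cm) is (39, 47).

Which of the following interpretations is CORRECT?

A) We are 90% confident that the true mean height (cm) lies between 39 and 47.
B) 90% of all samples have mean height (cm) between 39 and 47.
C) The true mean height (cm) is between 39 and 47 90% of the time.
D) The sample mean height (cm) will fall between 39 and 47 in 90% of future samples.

A confidence interval represents our confidence in the procedure, not a probability statement about the parameter.

Key concept: If we repeated this sampling process many times and computed a 90% CI each time, about 90% of those intervals would contain the true population parameter.

For this specific interval (39, 47):
- Midpoint (point estimate): 43
- Margin of error: 4

The correct interpretation is the one stating confidence that the true parameter lies in the interval — option A.

A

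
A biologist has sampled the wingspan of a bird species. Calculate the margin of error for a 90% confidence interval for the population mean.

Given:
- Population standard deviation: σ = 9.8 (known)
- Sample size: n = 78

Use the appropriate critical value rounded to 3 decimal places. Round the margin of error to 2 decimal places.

The population standard deviation σ is known, so use the z-interval margin of error formula.

For 90% confidence, z* = 1.645 (from standard normal table)

Margin of error formula for z-interval: E = z* × σ/√n

E = 1.645 × 9.8/√78
  = 1.645 × 1.109631
  = 1.8253

Rounded to 2 decimal places:

1.83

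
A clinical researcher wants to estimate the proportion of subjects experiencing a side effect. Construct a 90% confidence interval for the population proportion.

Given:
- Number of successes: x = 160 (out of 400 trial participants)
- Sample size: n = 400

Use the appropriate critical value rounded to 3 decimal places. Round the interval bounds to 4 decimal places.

Sample proportion: p̂ = 160/400 = 0.400000

Check conditions for normal approximation:
  np̂ = 160 ≥ 10 ✓
  n(1-p̂) = 240 ≥ 10 ✓

The sample is large enough, so use a z-interval (normal approximation) for the proportion.

For 90% confidence, z* = 1.645 (from standard normal table)

Standard error: SE = √(p̂(1-p̂)/n) = √(0.400000×0.600000/400) = 0.02449490

Margin of error: E = z* × SE = 1.645 × 0.02449490 = 0.040294

Z-interval: p̂ ± E = 0.400000 ± 0.040294 = (0.359706, 0.440294)

Rounded to 4 decimal places:

(0.3597, 0.4403)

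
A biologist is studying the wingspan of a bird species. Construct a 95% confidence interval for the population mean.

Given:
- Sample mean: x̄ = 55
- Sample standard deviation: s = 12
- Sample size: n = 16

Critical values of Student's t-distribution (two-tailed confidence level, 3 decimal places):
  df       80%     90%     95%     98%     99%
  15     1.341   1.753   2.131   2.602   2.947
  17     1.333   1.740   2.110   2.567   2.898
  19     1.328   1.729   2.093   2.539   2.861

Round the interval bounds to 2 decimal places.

The population standard deviation σ is unknown (only the sample standard deviation s is given), so use a t-interval with df = n - 1 = 16 - 1 = 15.

For 95% confidence with df = 15, t* = 2.131 (from t-table)

Standard error: SE = s/√n = 12/√16 = 3.000000

Margin of error: E = t* × SE = 2.131 × 3.000000 = 6.3930

T-interval: x̄ ± E = 55 ± 6.3930 = (48.6070, 61.3930)

Rounded to 2 decimal places:

(48.61, 61.39)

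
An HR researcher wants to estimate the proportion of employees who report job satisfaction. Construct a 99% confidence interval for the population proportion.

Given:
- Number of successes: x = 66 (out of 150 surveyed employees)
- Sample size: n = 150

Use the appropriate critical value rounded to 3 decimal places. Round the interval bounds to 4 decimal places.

Sample proportion: p̂ = 66/150 = 0.440000

Check conditions for normal approximation:
  np̂ = 66 ≥ 10 ✓
  n(1-p̂) = 84 ≥ 10 ✓

The sample is large enough, so use a z-interval (normal approximation) for the proportion.

For 99% confidence, z* = 2.576 (from standard normal table)

Standard error: SE = √(p̂(1-p̂)/n) = √(0.440000×0.560000/150) = 0.04052982

Margin of error: E = z* × SE = 2.576 × 0.04052982 = 0.104405

Z-interval: p̂ ± E = 0.440000 ± 0.104405 = (0.335595, 0.544405)

Rounded to 4 decimal places:

(0.3356, 0.5444)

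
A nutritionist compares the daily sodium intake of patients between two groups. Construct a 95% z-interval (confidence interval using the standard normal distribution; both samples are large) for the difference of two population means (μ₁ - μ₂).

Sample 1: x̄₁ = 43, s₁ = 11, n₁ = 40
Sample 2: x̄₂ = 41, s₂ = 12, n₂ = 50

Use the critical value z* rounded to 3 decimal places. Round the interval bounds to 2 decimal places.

Both samples are large (n₁ = 40 ≥ 30, n₂ = 50 ≥ 30), so a z-interval for the difference of means applies.

Point estimate: x̄₁ - x̄₂ = 43 - 41 = 2

Standard error: SE = √(s₁²/n₁ + s₂²/n₂)
= √(11²/40 + 12²/50)
= √(3.025000 + 2.880000)
= 2.430021

For 95% confidence, z* = 1.96 (from standard normal table)
Margin of error: E = z* × SE = 1.96 × 2.430021 = 4.7628

Z-interval: (x̄₁ - x̄₂) ± E = 2 ± 4.7628 = (-2.7628, 6.7628)

Rounded to 2 decimal places:

(-2.76, 6.76)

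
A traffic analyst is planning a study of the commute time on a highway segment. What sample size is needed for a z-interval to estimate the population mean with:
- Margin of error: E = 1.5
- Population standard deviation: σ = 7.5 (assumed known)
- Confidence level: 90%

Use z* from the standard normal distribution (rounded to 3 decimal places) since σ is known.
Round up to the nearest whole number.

Using z* since population σ is known (z-interval formula).

For 90% confidence, z* = 1.645 (from standard normal table)

Sample size formula for z-interval: n = (z*σ/E)²

n = (1.645 × 7.5 / 1.5)²
  = (8.225000)²
  = 67.6506

Round up to the nearest whole number: n = 68

68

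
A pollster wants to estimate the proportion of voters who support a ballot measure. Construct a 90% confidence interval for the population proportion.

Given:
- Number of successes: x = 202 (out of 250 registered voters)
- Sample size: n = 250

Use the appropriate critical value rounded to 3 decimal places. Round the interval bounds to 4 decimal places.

Sample proportion: p̂ = 202/250 = 0.808000

Check conditions for normal approximation:
  np̂ = 202 ≥ 10 ✓
  n(1-p̂) = 48 ≥ 10 ✓

The sample is large enough, so use a z-interval (normal approximation) for the proportion.

For 90% confidence, z* = 1.645 (from standard normal table)

Standard error: SE = √(p̂(1-p̂)/n) = √(0.808000×0.192000/250) = 0.02491072

Margin of error: E = z* × SE = 1.645 × 0.02491072 = 0.040978

Z-interval: p̂ ± E = 0.808000 ± 0.040978 = (0.767022, 0.848978)

Rounded to 4 decimal places:

(0.7670, 0.8490)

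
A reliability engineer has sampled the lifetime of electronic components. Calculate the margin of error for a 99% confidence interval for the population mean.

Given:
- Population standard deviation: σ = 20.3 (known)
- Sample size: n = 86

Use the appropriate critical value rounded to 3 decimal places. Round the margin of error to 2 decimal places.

The population standard deviation σ is known, so use the z-interval margin of error formula.

For 99% confidence, z* = 2.576 (from standard normal table)

Margin of error formula for z-interval: E = z* × σ/√n

E = 2.576 × 20.3/√86
  = 2.576 × 2.189005
  = 5.6389

Rounded to 2 decimal places:

5.64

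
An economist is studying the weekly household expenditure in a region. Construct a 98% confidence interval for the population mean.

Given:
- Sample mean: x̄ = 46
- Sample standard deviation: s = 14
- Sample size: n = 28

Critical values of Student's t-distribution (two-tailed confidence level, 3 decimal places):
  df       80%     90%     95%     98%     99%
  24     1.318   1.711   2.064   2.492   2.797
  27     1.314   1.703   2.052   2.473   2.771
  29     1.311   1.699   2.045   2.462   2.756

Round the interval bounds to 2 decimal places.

The population standard deviation σ is unknown (only the sample standard deviation s is given), so use a t-interval with df = n - 1 = 28 - 1 = 27.

For 98% confidence with df = 27, t* = 2.473 (from t-table)

Standard error: SE = s/√n = 14/√28 = 2.645751

Margin of error: E = t* × SE = 2.473 × 2.645751 = 6.5429

T-interval: x̄ ± E = 46 ± 6.5429 = (39.4571, 52.5429)

Rounded to 2 decimal places:

(39.46, 52.54)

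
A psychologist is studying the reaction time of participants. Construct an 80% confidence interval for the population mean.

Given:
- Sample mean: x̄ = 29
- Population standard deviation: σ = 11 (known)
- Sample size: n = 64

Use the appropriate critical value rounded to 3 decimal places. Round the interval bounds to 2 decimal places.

The population standard deviation σ is known, so use a z-interval (standard normal critical value).

For 80% confidence, z* = 1.282 (from standard normal table)

Standard error: SE = σ/√n = 11/√64 = 1.375000

Margin of error: E = z* × SE = 1.282 × 1.375000 = 1.7628

Z-interval: x̄ ± E = 29 ± 1.7628 = (27.2372, 30.7628)

Rounded to 2 decimal places:

(27.24, 30.76)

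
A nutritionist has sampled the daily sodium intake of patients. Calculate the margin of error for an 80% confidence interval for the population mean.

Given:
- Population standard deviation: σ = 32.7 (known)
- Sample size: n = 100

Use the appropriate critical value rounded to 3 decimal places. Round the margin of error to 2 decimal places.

The population standard deviation σ is known, so use the z-interval margin of error formula.

For 80% confidence, z* = 1.282 (from standard normal table)

Margin of error formula for z-interval: E = z* × σ/√n

E = 1.282 × 32.7/√100
  = 1.282 × 3.270000
  = 4.1921

Rounded to 2 decimal places:

4.19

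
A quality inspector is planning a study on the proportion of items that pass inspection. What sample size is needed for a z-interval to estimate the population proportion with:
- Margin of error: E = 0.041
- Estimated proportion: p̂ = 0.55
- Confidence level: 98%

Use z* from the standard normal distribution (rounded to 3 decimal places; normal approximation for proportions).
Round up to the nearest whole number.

Using z* for proportion z-interval (normal approximation).

For 98% confidence, z* = 2.326 (from standard normal table)

Sample size formula for proportion z-interval: n = z*²p̂(1-p̂)/E²

n = 2.326² × 0.55 × 0.45 / 0.041²
  = 5.410276 × 0.2475 / 0.001681
  = 796.5754

Round up to the nearest whole number: n = 797

797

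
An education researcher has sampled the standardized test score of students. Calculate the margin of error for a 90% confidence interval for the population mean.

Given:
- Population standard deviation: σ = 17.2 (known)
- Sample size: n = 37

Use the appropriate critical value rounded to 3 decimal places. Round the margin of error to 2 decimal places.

The population standard deviation σ is known, so use the z-interval margin of error formula.

For 90% confidence, z* = 1.645 (from standard normal table)

Margin of error formula for z-interval: E = z* × σ/√n

E = 1.645 × 17.2/√37
  = 1.645 × 2.827663
  = 4.6515

Rounded to 2 decimal places:

4.65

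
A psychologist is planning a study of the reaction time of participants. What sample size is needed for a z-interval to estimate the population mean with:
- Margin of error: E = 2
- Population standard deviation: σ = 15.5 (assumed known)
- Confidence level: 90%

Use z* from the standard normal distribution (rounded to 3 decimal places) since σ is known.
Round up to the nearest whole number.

Using z* since population σ is known (z-interval formula).

For 90% confidence, z* = 1.645 (from standard normal table)

Sample size formula for z-interval: n = (z*σ/E)²

n = (1.645 × 15.5 / 2)²
  = (12.748750)²
  = 162.5306

Round up to the nearest whole number: n = 163

163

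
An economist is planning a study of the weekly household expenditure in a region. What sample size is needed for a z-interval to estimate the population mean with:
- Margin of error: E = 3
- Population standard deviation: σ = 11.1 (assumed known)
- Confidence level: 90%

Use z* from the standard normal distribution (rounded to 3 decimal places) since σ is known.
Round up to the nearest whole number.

Using z* since population σ is known (z-interval formula).

For 90% confidence, z* = 1.645 (from standard normal table)

Sample size formula for z-interval: n = (z*σ/E)²

n = (1.645 × 11.1 / 3)²
  = (6.086500)²
  = 37.0455

Round up to the nearest whole number: n = 38

38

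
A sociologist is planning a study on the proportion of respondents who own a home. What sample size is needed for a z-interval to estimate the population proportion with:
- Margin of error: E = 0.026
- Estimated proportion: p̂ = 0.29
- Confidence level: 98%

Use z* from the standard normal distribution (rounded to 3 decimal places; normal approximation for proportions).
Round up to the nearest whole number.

Using z* for proportion z-interval (normal approximation).

For 98% confidence, z* = 2.326 (from standard normal table)

Sample size formula for proportion z-interval: n = z*²p̂(1-p̂)/E²

n = 2.326² × 0.29 × 0.71 / 0.026²
  = 5.410276 × 0.2059 / 0.000676
  = 1647.8932

Round up to the nearest whole number: n = 1648

1648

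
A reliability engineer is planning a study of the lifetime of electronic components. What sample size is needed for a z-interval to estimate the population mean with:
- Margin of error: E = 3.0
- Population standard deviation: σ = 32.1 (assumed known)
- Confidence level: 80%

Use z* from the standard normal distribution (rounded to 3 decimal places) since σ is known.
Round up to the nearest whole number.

Using z* since population σ is known (z-interval formula).

For 80% confidence, z* = 1.282 (from standard normal table)

Sample size formula for z-interval: n = (z*σ/E)²

n = (1.282 × 32.1 / 3.0)²
  = (13.717400)²
  = 188.1671

Round up to the nearest whole number: n = 189

189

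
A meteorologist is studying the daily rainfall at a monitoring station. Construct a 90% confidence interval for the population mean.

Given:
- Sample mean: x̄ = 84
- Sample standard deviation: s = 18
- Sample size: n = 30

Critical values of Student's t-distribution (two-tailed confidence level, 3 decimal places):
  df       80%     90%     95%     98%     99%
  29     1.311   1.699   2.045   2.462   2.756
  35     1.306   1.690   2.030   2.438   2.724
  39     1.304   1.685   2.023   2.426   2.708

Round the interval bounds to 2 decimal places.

The population standard deviation σ is unknown (only the sample standard deviation s is given), so use a t-interval with df = n - 1 = 30 - 1 = 29.

For 90% confidence with df = 29, t* = 1.699 (from t-table)

Standard error: SE = s/√n = 18/√30 = 3.286335

Margin of error: E = t* × SE = 1.699 × 3.286335 = 5.5835

T-interval: x̄ ± E = 84 ± 5.5835 = (78.4165, 89.5835)

Rounded to 2 decimal places:

(78.42, 89.58)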